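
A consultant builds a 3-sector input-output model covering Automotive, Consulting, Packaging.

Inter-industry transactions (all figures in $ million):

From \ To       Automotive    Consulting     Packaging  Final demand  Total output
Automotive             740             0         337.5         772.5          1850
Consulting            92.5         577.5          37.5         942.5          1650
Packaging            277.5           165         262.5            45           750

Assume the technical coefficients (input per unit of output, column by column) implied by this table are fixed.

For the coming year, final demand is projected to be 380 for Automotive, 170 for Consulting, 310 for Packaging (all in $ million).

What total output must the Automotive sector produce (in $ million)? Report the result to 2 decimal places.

x_1 = 1257.37

Technical coefficients a_ij = z_ij / X_j:
  a_11 = 740/1850 = 0.40, a_21 = 92.5/1850 = 0.05, a_31 = 277.5/1850 = 0.15
  a_12 = 0/1650 = 0.00, a_22 = 577.5/1650 = 0.35, a_32 = 165/1650 = 0.10
  a_13 = 337.5/750 = 0.45, a_23 = 37.5/750 = 0.05, a_33 = 262.5/750 = 0.35
I − A =
  [   0.60     0.00    -0.45]
  [  -0.05     0.65    -0.05]
  [  -0.15    -0.10     0.65]
Cofactors of I−A, C_ij = (−1)^(i+j)·(minor ij) (rows/columns in the sector order above):
  C_11 = (0.65)(0.65) − (-0.05)(-0.10) = 0.4175
  C_12 = −[(-0.05)(0.65) − (-0.05)(-0.15)] = 0.0400
  C_13 = (-0.05)(-0.10) − (0.65)(-0.15) = 0.1025
  C_21 = −[(0.00)(0.65) − (-0.45)(-0.10)] = 0.0450
  C_22 = (0.60)(0.65) − (-0.45)(-0.15) = 0.3225
  C_23 = −[(0.60)(-0.10) − (0.00)(-0.15)] = 0.0600
  C_31 = (0.00)(-0.05) − (-0.45)(0.65) = 0.2925
  C_32 = −[(0.60)(-0.05) − (-0.45)(-0.05)] = 0.0525
  C_33 = (0.60)(0.65) − (0.00)(-0.05) = 0.3900
det(I−A) = Σ_j (I−A)_1j·C_1j = (0.60)(0.4175) + (0.00)(0.0400) + (-0.45)(0.1025) = 0.204375
adj(I−A) = Cᵀ =
  [ 0.4175   0.0450   0.2925]
  [ 0.0400   0.3225   0.0525]
  [ 0.1025   0.0600   0.3900]
(I − A)⁻¹ = adj(I−A) / det(I−A) ≈
  [   2.0428     0.2202     1.4312]
  [   0.1957     1.5780     0.2569]
  [   0.5015     0.2936     1.9083]
x = (I − A)⁻¹ d = adj(I−A)·d / det(I−A), with det(I−A) = 0.204375:
  x_1 = (0.4175·380 + 0.0450·170 + 0.2925·310) / 0.204375 = 256.975 / 0.204375 ≈ 1257.37
  x_2 = (0.0400·380 + 0.3225·170 + 0.0525·310) / 0.204375 = 86.30 / 0.204375 ≈ 422.26
  x_3 = (0.1025·380 + 0.0600·170 + 0.3900·310) / 0.204375 = 170.05 / 0.204375 ≈ 832.05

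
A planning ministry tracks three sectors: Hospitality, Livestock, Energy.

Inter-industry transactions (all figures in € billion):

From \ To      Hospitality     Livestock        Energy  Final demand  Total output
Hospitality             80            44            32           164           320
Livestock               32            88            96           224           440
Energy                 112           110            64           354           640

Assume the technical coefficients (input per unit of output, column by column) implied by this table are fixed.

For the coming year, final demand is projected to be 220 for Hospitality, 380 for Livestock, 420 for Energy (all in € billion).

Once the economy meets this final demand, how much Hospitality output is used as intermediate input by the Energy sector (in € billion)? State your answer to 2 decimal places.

Technical coefficients a_ij = z_ij / X_j:
  a_11 = 80/320 = 0.25, a_21 = 32/320 = 0.10, a_31 = 112/320 = 0.35
  a_12 = 44/440 = 0.10, a_22 = 88/440 = 0.20, a_32 = 110/440 = 0.25
  a_13 = 32/640 = 0.05, a_23 = 96/640 = 0.15, a_33 = 64/640 = 0.10
I − A =
  [   0.75    -0.10    -0.05]
  [  -0.10     0.80    -0.15]
  [  -0.35    -0.25     0.90]
Cofactors of I−A, C_ij = (−1)^(i+j)·(minor ij) (rows/columns in the sector order above):
  C_11 = (0.80)(0.90) − (-0.15)(-0.25) = 0.6825
  C_12 = −[(-0.10)(0.90) − (-0.15)(-0.35)] = 0.1425
  C_13 = (-0.10)(-0.25) − (0.80)(-0.35) = 0.3050
  C_21 = −[(-0.10)(0.90) − (-0.05)(-0.25)] = 0.1025
  C_22 = (0.75)(0.90) − (-0.05)(-0.35) = 0.6575
  C_23 = −[(0.75)(-0.25) − (-0.10)(-0.35)] = 0.2225
  C_31 = (-0.10)(-0.15) − (-0.05)(0.80) = 0.0550
  C_32 = −[(0.75)(-0.15) − (-0.05)(-0.10)] = 0.1175
  C_33 = (0.75)(0.80) − (-0.10)(-0.10) = 0.5900
det(I−A) = Σ_j (I−A)_1j·C_1j = (0.75)(0.6825) + (-0.10)(0.1425) + (-0.05)(0.3050) = 0.482375
adj(I−A) = Cᵀ =
  [ 0.6825   0.1025   0.0550]
  [ 0.1425   0.6575   0.1175]
  [ 0.3050   0.2225   0.5900]
(I − A)⁻¹ = adj(I−A) / det(I−A) ≈
  [   1.4149     0.2125     0.1140]
  [   0.2954     1.3630     0.2436]
  [   0.6323     0.4613     1.2231]
First solve x = (I − A)⁻¹ d = adj(I−A)·d / det(I−A); in particular x_3 = (0.3050·220 + 0.2225·380 + 0.5900·420) / 0.482375 = 399.45 / 0.482375 ≈ 828.0902.
Intermediate flow from 1 to 3: z_13 = a_13 · x_3 = 0.05 × 399.45 / 0.482375 = 19.9725 / 0.482375 ≈ 41.40.

z_13 = 41.40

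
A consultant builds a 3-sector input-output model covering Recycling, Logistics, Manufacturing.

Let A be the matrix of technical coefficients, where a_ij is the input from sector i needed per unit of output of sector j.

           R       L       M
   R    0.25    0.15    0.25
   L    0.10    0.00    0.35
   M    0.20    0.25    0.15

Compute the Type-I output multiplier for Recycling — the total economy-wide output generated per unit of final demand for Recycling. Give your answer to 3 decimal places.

m_R = 2.320

I − A =
  [   0.75    -0.15    -0.25]
  [  -0.10     1.00    -0.35]
  [  -0.20    -0.25     0.85]
Cofactors of I−A, C_ij = (−1)^(i+j)·(minor ij) (rows/columns in the sector order above):
  C_11 = (1.00)(0.85) − (-0.35)(-0.25) = 0.7625
  C_12 = −[(-0.10)(0.85) − (-0.35)(-0.20)] = 0.1550
  C_13 = (-0.10)(-0.25) − (1.00)(-0.20) = 0.2250
  C_21 = −[(-0.15)(0.85) − (-0.25)(-0.25)] = 0.1900
  C_22 = (0.75)(0.85) − (-0.25)(-0.20) = 0.5875
  C_23 = −[(0.75)(-0.25) − (-0.15)(-0.20)] = 0.2175
  C_31 = (-0.15)(-0.35) − (-0.25)(1.00) = 0.3025
  C_32 = −[(0.75)(-0.35) − (-0.25)(-0.10)] = 0.2875
  C_33 = (0.75)(1.00) − (-0.15)(-0.10) = 0.7350
det(I−A) = Σ_j (I−A)_1j·C_1j = (0.75)(0.7625) + (-0.15)(0.1550) + (-0.25)(0.2250) = 0.492375
adj(I−A) = Cᵀ =
  [ 0.7625   0.1900   0.3025]
  [ 0.1550   0.5875   0.2875]
  [ 0.2250   0.2175   0.7350]
(I − A)⁻¹ = adj(I−A) / det(I−A) ≈
  [   1.5486     0.3859     0.6144]
  [   0.3148     1.1932     0.5839]
  [   0.4570     0.4417     1.4928]
The output multiplier for sector j is the column-j sum of the Leontief inverse (I − A)⁻¹ = adj(I−A) / det(I−A).
Column R of adj(I−A): (0.7625, 0.1550, 0.2250); det(I−A) = 0.492375.
m_R = (0.7625 + 0.1550 + 0.2250) / 0.492375 = 1.1425 / 0.492375 ≈ 2.320.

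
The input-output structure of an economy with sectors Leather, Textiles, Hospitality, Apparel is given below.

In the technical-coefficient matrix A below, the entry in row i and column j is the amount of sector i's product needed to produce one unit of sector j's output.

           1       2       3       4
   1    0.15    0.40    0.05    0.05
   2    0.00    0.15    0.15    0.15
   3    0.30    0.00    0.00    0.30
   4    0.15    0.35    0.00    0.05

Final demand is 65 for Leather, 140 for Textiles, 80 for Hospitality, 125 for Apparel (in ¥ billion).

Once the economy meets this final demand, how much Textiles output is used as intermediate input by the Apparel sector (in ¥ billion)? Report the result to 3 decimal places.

z_24 = 38.822

I − A =
  [   0.85    -0.40    -0.05    -0.05]
  [   0.00     0.85    -0.15    -0.15]
  [  -0.30     0.00     1.00    -0.30]
  [  -0.15    -0.35     0.00     0.95]
Compute the cofactors C_ij = (−1)^(i+j)·(3×3 minor ij) of I−A; the adjugate is their transpose:
adj(I−A) = Cᵀ =
  [ 0.739250   0.402750   0.097375   0.133250]
  [ 0.072000   0.783500   0.121125   0.165750]
  [ 0.264750   0.226500   0.626375   0.247500]
  [ 0.143250   0.352250   0.060000   0.691750]
det(I−A) = Σ_j (I−A)_1j·C_1j = (0.85)(0.739250) + (-0.40)(0.072000) + (-0.05)(0.264750) + (-0.05)(0.143250) = 0.5791625
(I − A)⁻¹ = adj(I−A) / det(I−A) ≈
  [   1.2764     0.6954     0.1681     0.2301]
  [   0.1243     1.3528     0.2091     0.2862]
  [   0.4571     0.3911     1.0815     0.4273]
  [   0.2473     0.6082     0.1036     1.1944]
First solve x = (I − A)⁻¹ d = adj(I−A)·d / det(I−A); in particular x_4 = (0.143250·65 + 0.352250·140 + 0.060000·80 + 0.691750·125) / 0.5791625 = 149.895 / 0.5791625 ≈ 258.81337.
Intermediate flow from 2 to 4: z_24 = a_24 · x_4 = 0.15 × 149.895 / 0.5791625 = 22.48425 / 0.5791625 ≈ 38.822.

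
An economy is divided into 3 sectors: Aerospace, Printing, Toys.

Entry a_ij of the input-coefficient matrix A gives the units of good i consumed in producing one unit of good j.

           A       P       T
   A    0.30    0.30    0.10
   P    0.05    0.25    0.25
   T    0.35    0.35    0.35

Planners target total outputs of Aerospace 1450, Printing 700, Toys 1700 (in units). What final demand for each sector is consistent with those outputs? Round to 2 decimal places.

I − A =
  [   0.70    -0.30    -0.10]
  [  -0.05     0.75    -0.25]
  [  -0.35    -0.35     0.65]
d = (I − A) x:
  d_A = (+0.70)·1450 + (-0.30)·700 + (-0.10)·1700 = 635.00
  d_P = (-0.05)·1450 + (+0.75)·700 + (-0.25)·1700 = 27.50
  d_T = (-0.35)·1450 + (-0.35)·700 + (+0.65)·1700 = 352.50

d_A = 635.00, d_P = 27.50, d_T = 352.50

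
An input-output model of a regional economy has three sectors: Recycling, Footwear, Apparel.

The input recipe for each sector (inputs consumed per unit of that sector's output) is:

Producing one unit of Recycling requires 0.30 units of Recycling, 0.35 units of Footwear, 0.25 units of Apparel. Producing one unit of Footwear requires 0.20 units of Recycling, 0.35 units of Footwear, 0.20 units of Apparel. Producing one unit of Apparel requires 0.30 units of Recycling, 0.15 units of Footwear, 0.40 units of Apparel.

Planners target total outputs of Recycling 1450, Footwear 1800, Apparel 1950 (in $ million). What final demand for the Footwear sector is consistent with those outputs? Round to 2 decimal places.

I − A =
  [   0.70    -0.20    -0.30]
  [  -0.35     0.65    -0.15]
  [  -0.25    -0.20     0.60]
d = (I − A) x:
  d_R = (+0.70)·1450 + (-0.20)·1800 + (-0.30)·1950 = 70.00
  d_F = (-0.35)·1450 + (+0.65)·1800 + (-0.15)·1950 = 370.00
  d_A = (-0.25)·1450 + (-0.20)·1800 + (+0.60)·1950 = 447.50

d_F = 370.00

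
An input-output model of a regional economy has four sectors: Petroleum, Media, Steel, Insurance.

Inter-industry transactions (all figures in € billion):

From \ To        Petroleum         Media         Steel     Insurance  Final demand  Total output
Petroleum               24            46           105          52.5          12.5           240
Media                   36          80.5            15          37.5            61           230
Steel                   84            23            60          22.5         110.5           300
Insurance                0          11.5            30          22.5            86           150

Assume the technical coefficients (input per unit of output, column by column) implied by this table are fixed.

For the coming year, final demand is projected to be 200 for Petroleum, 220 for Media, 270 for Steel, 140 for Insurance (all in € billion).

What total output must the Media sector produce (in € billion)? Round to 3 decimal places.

Technical coefficients a_ij = z_ij / X_j:
  a_PP = 24/240 = 0.10, a_MP = 36/240 = 0.15, a_SP = 84/240 = 0.35, a_IP = 0/240 = 0.00
  a_PM = 46/230 = 0.20, a_MM = 80.5/230 = 0.35, a_SM = 23/230 = 0.10, a_IM = 11.5/230 = 0.05
  a_PS = 105/300 = 0.35, a_MS = 15/300 = 0.05, a_SS = 60/300 = 0.20, a_IS = 30/300 = 0.10
  a_PI = 52.5/150 = 0.35, a_MI = 37.5/150 = 0.25, a_SI = 22.5/150 = 0.15, a_II = 22.5/150 = 0.15
I − A =
  [   0.90    -0.20    -0.35    -0.35]
  [  -0.15     0.65    -0.05    -0.25]
  [  -0.35    -0.10     0.80    -0.15]
  [   0.00    -0.05    -0.10     0.85]
Compute the cofactors C_ij = (−1)^(i+j)·(3×3 minor ij) of I−A; the adjugate is their transpose:
adj(I−A) = Cᵀ =
  [ 0.415125   0.182875   0.226125   0.264625]
  [ 0.123375   0.482125   0.110625   0.212125]
  [ 0.202875   0.148875   0.457875   0.208125]
  [ 0.031125   0.045875   0.060375   0.351125]
det(I−A) = Σ_j (I−A)_1j·C_1j = (0.90)(0.415125) + (-0.20)(0.123375) + (-0.35)(0.202875) + (-0.35)(0.031125) = 0.2670375
(I − A)⁻¹ = adj(I−A) / det(I−A) ≈
  [   1.5546     0.6848     0.8468     0.9910]
  [   0.4620     1.8055     0.4143     0.7944]
  [   0.7597     0.5575     1.7146     0.7794]
  [   0.1166     0.1718     0.2261     1.3149]
x = (I − A)⁻¹ d = adj(I−A)·d / det(I−A), with det(I−A) = 0.2670375:
  x_P = (0.415125·200 + 0.182875·220 + 0.226125·270 + 0.264625·140) / 0.2670375 = 221.35875 / 0.2670375 ≈ 828.943
  x_M = (0.123375·200 + 0.482125·220 + 0.110625·270 + 0.212125·140) / 0.2670375 = 190.30875 / 0.2670375 ≈ 712.667
  x_S = (0.202875·200 + 0.148875·220 + 0.457875·270 + 0.208125·140) / 0.2670375 = 226.09125 / 0.2670375 ≈ 846.665
  x_I = (0.031125·200 + 0.045875·220 + 0.060375·270 + 0.351125·140) / 0.2670375 = 81.77625 / 0.2670375 ≈ 306.235

x_M = 712.667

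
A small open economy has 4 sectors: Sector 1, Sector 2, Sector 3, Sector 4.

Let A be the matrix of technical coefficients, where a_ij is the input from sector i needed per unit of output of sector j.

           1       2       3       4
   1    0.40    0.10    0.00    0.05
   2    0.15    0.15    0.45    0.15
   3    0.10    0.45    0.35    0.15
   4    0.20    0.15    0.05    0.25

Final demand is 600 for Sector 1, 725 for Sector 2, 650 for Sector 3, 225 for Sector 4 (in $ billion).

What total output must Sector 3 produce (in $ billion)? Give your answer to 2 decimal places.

x_3 = 4295.14

I − A =
  [   0.60    -0.10     0.00    -0.05]
  [  -0.15     0.85    -0.45    -0.15]
  [  -0.10    -0.45     0.65    -0.15]
  [  -0.20    -0.15    -0.05     0.75]
Compute the cofactors C_ij = (−1)^(i+j)·(3×3 minor ij) of I−A; the adjugate is their transpose:
adj(I−A) = Cᵀ =
  [ 0.228000   0.054000   0.040000   0.034000]
  [ 0.139500   0.281250   0.202875   0.106125]
  [ 0.154500   0.222750   0.345125   0.123875]
  [ 0.099000   0.085500   0.074250   0.195750]
det(I−A) = Σ_j (I−A)_1j·C_1j = (0.60)(0.228000) + (-0.10)(0.139500) + (0.00)(0.154500) + (-0.05)(0.099000) = 0.1179
(I − A)⁻¹ = adj(I−A) / det(I−A) ≈
  [   1.9338     0.4580     0.3393     0.2884]
  [   1.1832     2.3855     1.7207     0.9001]
  [   1.3104     1.8893     2.9273     1.0507]
  [   0.8397     0.7252     0.6298     1.6603]
x = (I − A)⁻¹ d = adj(I−A)·d / det(I−A), with det(I−A) = 0.1179:
  x_1 = (0.228000·600 + 0.054000·725 + 0.040000·650 + 0.034000·225) / 0.1179 = 209.60 / 0.1179 ≈ 1777.78
  x_2 = (0.139500·600 + 0.281250·725 + 0.202875·650 + 0.106125·225) / 0.1179 = 443.353125 / 0.1179 ≈ 3760.42
  x_3 = (0.154500·600 + 0.222750·725 + 0.345125·650 + 0.123875·225) / 0.1179 = 506.396875 / 0.1179 ≈ 4295.14
  x_4 = (0.099000·600 + 0.085500·725 + 0.074250·650 + 0.195750·225) / 0.1179 = 213.69375 / 0.1179 = 1812.50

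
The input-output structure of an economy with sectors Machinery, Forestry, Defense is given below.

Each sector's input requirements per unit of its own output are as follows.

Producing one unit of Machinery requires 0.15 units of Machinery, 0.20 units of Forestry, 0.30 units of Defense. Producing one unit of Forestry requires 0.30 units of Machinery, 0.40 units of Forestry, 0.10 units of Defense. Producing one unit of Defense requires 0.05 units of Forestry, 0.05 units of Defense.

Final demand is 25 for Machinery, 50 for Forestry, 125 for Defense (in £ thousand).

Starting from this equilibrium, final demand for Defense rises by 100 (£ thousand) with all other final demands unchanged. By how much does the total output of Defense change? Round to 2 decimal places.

I − A =
  [   0.85    -0.30     0.00]
  [  -0.20     0.60    -0.05]
  [  -0.30    -0.10     0.95]
Cofactors of I−A, C_ij = (−1)^(i+j)·(minor ij) (rows/columns in the sector order above):
  C_11 = (0.60)(0.95) − (-0.05)(-0.10) = 0.5650
  C_12 = −[(-0.20)(0.95) − (-0.05)(-0.30)] = 0.2050
  C_13 = (-0.20)(-0.10) − (0.60)(-0.30) = 0.2000
  C_21 = −[(-0.30)(0.95) − (0.00)(-0.10)] = 0.2850
  C_22 = (0.85)(0.95) − (0.00)(-0.30) = 0.8075
  C_23 = −[(0.85)(-0.10) − (-0.30)(-0.30)] = 0.1750
  C_31 = (-0.30)(-0.05) − (0.00)(0.60) = 0.0150
  C_32 = −[(0.85)(-0.05) − (0.00)(-0.20)] = 0.0425
  C_33 = (0.85)(0.60) − (-0.30)(-0.20) = 0.4500
det(I−A) = Σ_j (I−A)_1j·C_1j = (0.85)(0.5650) + (-0.30)(0.2050) + (0.00)(0.2000) = 0.41875
adj(I−A) = Cᵀ =
  [ 0.5650   0.2850   0.0150]
  [ 0.2050   0.8075   0.0425]
  [ 0.2000   0.1750   0.4500]
(I − A)⁻¹ = adj(I−A) / det(I−A) ≈
  [   1.3493     0.6806     0.0358]
  [   0.4896     1.9284     0.1015]
  [   0.4776     0.4179     1.0746]
Δx = (I − A)⁻¹ Δd with Δd having +100 in the Defense component and 0 elsewhere.
So Δx_3 = L_33 · (+100), where L_33 = adj(I−A)_33 / det(I−A) = 0.4500 / 0.41875.
Δx_3 = 0.4500 × (+100) / 0.41875 = 45.00 / 0.41875 ≈ 107.46.

Δx_3 = 107.46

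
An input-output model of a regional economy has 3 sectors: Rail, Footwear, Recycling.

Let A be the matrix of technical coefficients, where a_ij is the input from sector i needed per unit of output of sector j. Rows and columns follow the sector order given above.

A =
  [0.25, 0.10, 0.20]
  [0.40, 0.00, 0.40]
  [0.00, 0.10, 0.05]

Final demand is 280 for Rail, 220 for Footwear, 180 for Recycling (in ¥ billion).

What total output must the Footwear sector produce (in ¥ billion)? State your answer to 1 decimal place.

x_2 = 520.9

I − A =
  [   0.75    -0.10    -0.20]
  [  -0.40     1.00    -0.40]
  [   0.00    -0.10     0.95]
Cofactors of I−A, C_ij = (−1)^(i+j)·(minor ij) (rows/columns in the sector order above):
  C_11 = (1.00)(0.95) − (-0.40)(-0.10) = 0.9100
  C_12 = −[(-0.40)(0.95) − (-0.40)(0.00)] = 0.3800
  C_13 = (-0.40)(-0.10) − (1.00)(0.00) = 0.0400
  C_21 = −[(-0.10)(0.95) − (-0.20)(-0.10)] = 0.1150
  C_22 = (0.75)(0.95) − (-0.20)(0.00) = 0.7125
  C_23 = −[(0.75)(-0.10) − (-0.10)(0.00)] = 0.0750
  C_31 = (-0.10)(-0.40) − (-0.20)(1.00) = 0.2400
  C_32 = −[(0.75)(-0.40) − (-0.20)(-0.40)] = 0.3800
  C_33 = (0.75)(1.00) − (-0.10)(-0.40) = 0.7100
det(I−A) = Σ_j (I−A)_1j·C_1j = (0.75)(0.9100) + (-0.10)(0.3800) + (-0.20)(0.0400) = 0.6365
adj(I−A) = Cᵀ =
  [ 0.9100   0.1150   0.2400]
  [ 0.3800   0.7125   0.3800]
  [ 0.0400   0.0750   0.7100]
(I − A)⁻¹ = adj(I−A) / det(I−A) ≈
  [   1.4297     0.1807     0.3771]
  [   0.5970     1.1194     0.5970]
  [   0.0628     0.1178     1.1155]
x = (I − A)⁻¹ d = adj(I−A)·d / det(I−A), with det(I−A) = 0.6365:
  x_1 = (0.9100·280 + 0.1150·220 + 0.2400·180) / 0.6365 = 323.30 / 0.6365 ≈ 507.9
  x_2 = (0.3800·280 + 0.7125·220 + 0.3800·180) / 0.6365 = 331.55 / 0.6365 ≈ 520.9
  x_3 = (0.0400·280 + 0.0750·220 + 0.7100·180) / 0.6365 = 155.50 / 0.6365 ≈ 244.3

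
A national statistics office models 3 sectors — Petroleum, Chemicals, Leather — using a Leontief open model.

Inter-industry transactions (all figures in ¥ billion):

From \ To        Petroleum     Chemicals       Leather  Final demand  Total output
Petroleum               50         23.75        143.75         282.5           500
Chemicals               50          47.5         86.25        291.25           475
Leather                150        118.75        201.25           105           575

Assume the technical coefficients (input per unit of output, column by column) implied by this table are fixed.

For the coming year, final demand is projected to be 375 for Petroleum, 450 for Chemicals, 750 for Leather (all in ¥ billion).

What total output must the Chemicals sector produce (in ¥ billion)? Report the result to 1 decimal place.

Technical coefficients a_ij = z_ij / X_j:
  a_11 = 50/500 = 0.10, a_21 = 50/500 = 0.10, a_31 = 150/500 = 0.30
  a_12 = 23.75/475 = 0.05, a_22 = 47.5/475 = 0.10, a_32 = 118.75/475 = 0.25
  a_13 = 143.75/575 = 0.25, a_23 = 86.25/575 = 0.15, a_33 = 201.25/575 = 0.35
I − A =
  [   0.90    -0.05    -0.25]
  [  -0.10     0.90    -0.15]
  [  -0.30    -0.25     0.65]
Cofactors of I−A, C_ij = (−1)^(i+j)·(minor ij) (rows/columns in the sector order above):
  C_11 = (0.90)(0.65) − (-0.15)(-0.25) = 0.5475
  C_12 = −[(-0.10)(0.65) − (-0.15)(-0.30)] = 0.1100
  C_13 = (-0.10)(-0.25) − (0.90)(-0.30) = 0.2950
  C_21 = −[(-0.05)(0.65) − (-0.25)(-0.25)] = 0.0950
  C_22 = (0.90)(0.65) − (-0.25)(-0.30) = 0.5100
  C_23 = −[(0.90)(-0.25) − (-0.05)(-0.30)] = 0.2400
  C_31 = (-0.05)(-0.15) − (-0.25)(0.90) = 0.2325
  C_32 = −[(0.90)(-0.15) − (-0.25)(-0.10)] = 0.1600
  C_33 = (0.90)(0.90) − (-0.05)(-0.10) = 0.8050
det(I−A) = Σ_j (I−A)_1j·C_1j = (0.90)(0.5475) + (-0.05)(0.1100) + (-0.25)(0.2950) = 0.4135
adj(I−A) = Cᵀ =
  [ 0.5475   0.0950   0.2325]
  [ 0.1100   0.5100   0.1600]
  [ 0.2950   0.2400   0.8050]
(I − A)⁻¹ = adj(I−A) / det(I−A) ≈
  [   1.3241     0.2297     0.5623]
  [   0.2660     1.2334     0.3869]
  [   0.7134     0.5804     1.9468]
x = (I − A)⁻¹ d = adj(I−A)·d / det(I−A), with det(I−A) = 0.4135:
  x_1 = (0.5475·375 + 0.0950·450 + 0.2325·750) / 0.4135 = 422.4375 / 0.4135 ≈ 1021.6
  x_2 = (0.1100·375 + 0.5100·450 + 0.1600·750) / 0.4135 = 390.75 / 0.4135 ≈ 945.0
  x_3 = (0.2950·375 + 0.2400·450 + 0.8050·750) / 0.4135 = 822.375 / 0.4135 ≈ 1988.8

x_2 = 945.0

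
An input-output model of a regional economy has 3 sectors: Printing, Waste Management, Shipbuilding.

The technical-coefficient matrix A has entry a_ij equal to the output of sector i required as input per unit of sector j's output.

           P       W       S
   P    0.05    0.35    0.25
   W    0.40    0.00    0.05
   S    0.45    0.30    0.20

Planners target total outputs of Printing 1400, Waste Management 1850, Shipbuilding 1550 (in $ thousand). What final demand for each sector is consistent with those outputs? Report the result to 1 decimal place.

I − A =
  [   0.95    -0.35    -0.25]
  [  -0.40     1.00    -0.05]
  [  -0.45    -0.30     0.80]
d = (I − A) x:
  d_P = (+0.95)·1400 + (-0.35)·1850 + (-0.25)·1550 = 295.0
  d_W = (-0.40)·1400 + (+1.00)·1850 + (-0.05)·1550 = 1212.5
  d_S = (-0.45)·1400 + (-0.30)·1850 + (+0.80)·1550 = 55.0

d_P = 295.0, d_W = 1212.5, d_S = 55.0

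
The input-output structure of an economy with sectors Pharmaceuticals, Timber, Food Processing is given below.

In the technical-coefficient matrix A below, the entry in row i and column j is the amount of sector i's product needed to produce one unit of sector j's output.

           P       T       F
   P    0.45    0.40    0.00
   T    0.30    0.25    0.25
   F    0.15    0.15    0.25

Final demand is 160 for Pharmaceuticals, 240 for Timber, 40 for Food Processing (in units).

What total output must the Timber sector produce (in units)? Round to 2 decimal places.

x_T = 797.28

I − A =
  [   0.55    -0.40     0.00]
  [  -0.30     0.75    -0.25]
  [  -0.15    -0.15     0.75]
Cofactors of I−A, C_ij = (−1)^(i+j)·(minor ij) (rows/columns in the sector order above):
  C_11 = (0.75)(0.75) − (-0.25)(-0.15) = 0.5250
  C_12 = −[(-0.30)(0.75) − (-0.25)(-0.15)] = 0.2625
  C_13 = (-0.30)(-0.15) − (0.75)(-0.15) = 0.1575
  C_21 = −[(-0.40)(0.75) − (0.00)(-0.15)] = 0.3000
  C_22 = (0.55)(0.75) − (0.00)(-0.15) = 0.4125
  C_23 = −[(0.55)(-0.15) − (-0.40)(-0.15)] = 0.1425
  C_31 = (-0.40)(-0.25) − (0.00)(0.75) = 0.1000
  C_32 = −[(0.55)(-0.25) − (0.00)(-0.30)] = 0.1375
  C_33 = (0.55)(0.75) − (-0.40)(-0.30) = 0.2925
det(I−A) = Σ_j (I−A)_1j·C_1j = (0.55)(0.5250) + (-0.40)(0.2625) + (0.00)(0.1575) = 0.18375
adj(I−A) = Cᵀ =
  [ 0.5250   0.3000   0.1000]
  [ 0.2625   0.4125   0.1375]
  [ 0.1575   0.1425   0.2925]
(I − A)⁻¹ = adj(I−A) / det(I−A) ≈
  [   2.8571     1.6327     0.5442]
  [   1.4286     2.2449     0.7483]
  [   0.8571     0.7755     1.5918]
x = (I − A)⁻¹ d = adj(I−A)·d / det(I−A), with det(I−A) = 0.18375:
  x_P = (0.5250·160 + 0.3000·240 + 0.1000·40) / 0.18375 = 160.00 / 0.18375 ≈ 870.75
  x_T = (0.2625·160 + 0.4125·240 + 0.1375·40) / 0.18375 = 146.50 / 0.18375 ≈ 797.28
  x_F = (0.1575·160 + 0.1425·240 + 0.2925·40) / 0.18375 = 71.10 / 0.18375 ≈ 386.94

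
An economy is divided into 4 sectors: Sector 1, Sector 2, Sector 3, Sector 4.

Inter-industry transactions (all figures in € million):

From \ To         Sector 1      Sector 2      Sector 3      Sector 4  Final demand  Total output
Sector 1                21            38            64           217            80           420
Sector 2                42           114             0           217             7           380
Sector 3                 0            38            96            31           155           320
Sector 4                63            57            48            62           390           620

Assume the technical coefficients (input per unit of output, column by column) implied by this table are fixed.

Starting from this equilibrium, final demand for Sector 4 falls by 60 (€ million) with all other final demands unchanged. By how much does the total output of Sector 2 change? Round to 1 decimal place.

Technical coefficients a_ij = z_ij / X_j:
  a_11 = 21/420 = 0.05, a_21 = 42/420 = 0.10, a_31 = 0/420 = 0.00, a_41 = 63/420 = 0.15
  a_12 = 38/380 = 0.10, a_22 = 114/380 = 0.30, a_32 = 38/380 = 0.10, a_42 = 57/380 = 0.15
  a_13 = 64/320 = 0.20, a_23 = 0/320 = 0.00, a_33 = 96/320 = 0.30, a_43 = 48/320 = 0.15
  a_14 = 217/620 = 0.35, a_24 = 217/620 = 0.35, a_34 = 31/620 = 0.05, a_44 = 62/620 = 0.10
I − A =
  [   0.95    -0.10    -0.20    -0.35]
  [  -0.10     0.70     0.00    -0.35]
  [   0.00    -0.10     0.70    -0.05]
  [  -0.15    -0.15    -0.15     0.90]
Compute the cofactors C_ij = (−1)^(i+j)·(3×3 minor ij) of I−A; the adjugate is their transpose:
adj(I−A) = Cᵀ =
  [ 0.393750   0.123750   0.157500   0.210000]
  [ 0.099000   0.553125   0.083625   0.258250]
  [ 0.020250   0.088125   0.492375   0.069500]
  [ 0.085500   0.127500   0.122250   0.456500]
det(I−A) = Σ_j (I−A)_1j·C_1j = (0.95)(0.393750) + (-0.10)(0.099000) + (-0.20)(0.020250) + (-0.35)(0.085500) = 0.3301875
(I − A)⁻¹ = adj(I−A) / det(I−A) ≈
  [   1.1925     0.3748     0.4770     0.6360]
  [   0.2998     1.6752     0.2533     0.7821]
  [   0.0613     0.2669     1.4912     0.2105]
  [   0.2589     0.3861     0.3702     1.3825]
Δx = (I − A)⁻¹ Δd with Δd having -60 in the Sector 4 component and 0 elsewhere.
So Δx_2 = L_24 · (-60), where L_24 = adj(I−A)_24 / det(I−A) = 0.258250 / 0.3301875.
Δx_2 = 0.258250 × (-60) / 0.3301875 = -15.495 / 0.3301875 ≈ -46.9.

Δx_2 = -46.9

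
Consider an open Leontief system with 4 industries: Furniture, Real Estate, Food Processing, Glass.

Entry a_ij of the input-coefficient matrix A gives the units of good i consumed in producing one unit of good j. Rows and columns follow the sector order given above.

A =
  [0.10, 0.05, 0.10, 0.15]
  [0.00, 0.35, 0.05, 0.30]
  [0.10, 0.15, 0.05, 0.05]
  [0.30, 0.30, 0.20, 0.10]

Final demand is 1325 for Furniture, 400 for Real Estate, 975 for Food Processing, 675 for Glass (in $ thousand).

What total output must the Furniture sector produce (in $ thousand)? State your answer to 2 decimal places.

x_1 = 2177.71

I − A =
  [   0.90    -0.05    -0.10    -0.15]
  [   0.00     0.65    -0.05    -0.30]
  [  -0.10    -0.15     0.95    -0.05]
  [  -0.30    -0.30    -0.20     0.90]
Compute the cofactors C_ij = (−1)^(i+j)·(3×3 minor ij) of I−A; the adjugate is their transpose:
adj(I−A) = Cᵀ =
  [ 0.447250   0.104500   0.076500   0.113625]
  [ 0.096750   0.704250   0.101250   0.256500]
  [ 0.072750   0.138000   0.411750   0.081000]
  [ 0.197500   0.300250   0.150750   0.542250]
det(I−A) = Σ_j (I−A)_1j·C_1j = (0.90)(0.447250) + (-0.05)(0.096750) + (-0.10)(0.072750) + (-0.15)(0.197500) = 0.3607875
(I − A)⁻¹ = adj(I−A) / det(I−A) ≈
  [   1.2396     0.2896     0.2120     0.3149]
  [   0.2682     1.9520     0.2806     0.7109]
  [   0.2016     0.3825     1.1413     0.2245]
  [   0.5474     0.8322     0.4178     1.5030]
x = (I − A)⁻¹ d = adj(I−A)·d / det(I−A), with det(I−A) = 0.3607875:
  x_1 = (0.447250·1325 + 0.104500·400 + 0.076500·975 + 0.113625·675) / 0.3607875 = 785.690625 / 0.3607875 ≈ 2177.71
  x_2 = (0.096750·1325 + 0.704250·400 + 0.101250·975 + 0.256500·675) / 0.3607875 = 681.75 / 0.3607875 ≈ 1889.62
  x_3 = (0.072750·1325 + 0.138000·400 + 0.411750·975 + 0.081000·675) / 0.3607875 = 607.725 / 0.3607875 ≈ 1684.44
  x_4 = (0.197500·1325 + 0.300250·400 + 0.150750·975 + 0.542250·675) / 0.3607875 = 894.7875 / 0.3607875 ≈ 2480.10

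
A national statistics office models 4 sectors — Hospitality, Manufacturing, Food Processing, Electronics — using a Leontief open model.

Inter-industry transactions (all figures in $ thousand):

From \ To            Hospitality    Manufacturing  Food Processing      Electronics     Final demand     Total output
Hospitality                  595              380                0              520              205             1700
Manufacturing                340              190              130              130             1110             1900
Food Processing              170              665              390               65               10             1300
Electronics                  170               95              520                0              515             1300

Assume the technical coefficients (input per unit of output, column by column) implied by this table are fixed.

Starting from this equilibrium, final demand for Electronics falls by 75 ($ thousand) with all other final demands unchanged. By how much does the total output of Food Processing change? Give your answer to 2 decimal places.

Δx_F = -31.11

Technical coefficients a_ij = z_ij / X_j:
  a_HH = 595/1700 = 0.35, a_MH = 340/1700 = 0.20, a_FH = 170/1700 = 0.10, a_EH = 170/1700 = 0.10
  a_HM = 380/1900 = 0.20, a_MM = 190/1900 = 0.10, a_FM = 665/1900 = 0.35, a_EM = 95/1900 = 0.05
  a_HF = 0/1300 = 0.00, a_MF = 130/1300 = 0.10, a_FF = 390/1300 = 0.30, a_EF = 520/1300 = 0.40
  a_HE = 520/1300 = 0.40, a_ME = 130/1300 = 0.10, a_FE = 65/1300 = 0.05, a_EE = 0/1300 = 0.00
I − A =
  [   0.65    -0.20     0.00    -0.40]
  [  -0.20     0.90    -0.10    -0.10]
  [  -0.10    -0.35     0.70    -0.05]
  [  -0.10    -0.05    -0.40     1.00]
Compute the cofactors C_ij = (−1)^(i+j)·(3×3 minor ij) of I−A; the adjugate is their transpose:
adj(I−A) = Cᵀ =
  [ 0.559250   0.206000   0.174000   0.253000]
  [ 0.157500   0.398000   0.119000   0.108750]
  [ 0.168000   0.238125   0.499750   0.116000]
  [ 0.131000   0.135750   0.223250   0.356750]
det(I−A) = Σ_j (I−A)_1j·C_1j = (0.65)(0.559250) + (-0.20)(0.157500) + (0.00)(0.168000) + (-0.40)(0.131000) = 0.2796125
(I − A)⁻¹ = adj(I−A) / det(I−A) ≈
  [   2.0001     0.7367     0.6223     0.9048]
  [   0.5633     1.4234     0.4256     0.3889]
  [   0.6008     0.8516     1.7873     0.4149]
  [   0.4685     0.4855     0.7984     1.2759]
Δx = (I − A)⁻¹ Δd with Δd having -75 in the Electronics component and 0 elsewhere.
So Δx_F = L_FE · (-75), where L_FE = adj(I−A)_FE / det(I−A) = 0.116000 / 0.2796125.
Δx_F = 0.116000 × (-75) / 0.2796125 = -8.70 / 0.2796125 ≈ -31.11.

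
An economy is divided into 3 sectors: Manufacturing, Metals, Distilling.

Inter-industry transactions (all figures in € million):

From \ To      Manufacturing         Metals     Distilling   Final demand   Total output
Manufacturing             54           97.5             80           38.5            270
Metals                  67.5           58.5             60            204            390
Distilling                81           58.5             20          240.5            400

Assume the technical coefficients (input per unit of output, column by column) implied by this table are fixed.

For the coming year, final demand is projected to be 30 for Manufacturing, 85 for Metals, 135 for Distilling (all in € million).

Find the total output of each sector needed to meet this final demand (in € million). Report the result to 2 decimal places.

x_1 = 148.94, x_2 = 182.26, x_3 = 217.92

Technical coefficients a_ij = z_ij / X_j:
  a_11 = 54/270 = 0.20, a_21 = 67.5/270 = 0.25, a_31 = 81/270 = 0.30
  a_12 = 97.5/390 = 0.25, a_22 = 58.5/390 = 0.15, a_32 = 58.5/390 = 0.15
  a_13 = 80/400 = 0.20, a_23 = 60/400 = 0.15, a_33 = 20/400 = 0.05
I − A =
  [   0.80    -0.25    -0.20]
  [  -0.25     0.85    -0.15]
  [  -0.30    -0.15     0.95]
Cofactors of I−A, C_ij = (−1)^(i+j)·(minor ij) (rows/columns in the sector order above):
  C_11 = (0.85)(0.95) − (-0.15)(-0.15) = 0.7850
  C_12 = −[(-0.25)(0.95) − (-0.15)(-0.30)] = 0.2825
  C_13 = (-0.25)(-0.15) − (0.85)(-0.30) = 0.2925
  C_21 = −[(-0.25)(0.95) − (-0.20)(-0.15)] = 0.2675
  C_22 = (0.80)(0.95) − (-0.20)(-0.30) = 0.7000
  C_23 = −[(0.80)(-0.15) − (-0.25)(-0.30)] = 0.1950
  C_31 = (-0.25)(-0.15) − (-0.20)(0.85) = 0.2075
  C_32 = −[(0.80)(-0.15) − (-0.20)(-0.25)] = 0.1700
  C_33 = (0.80)(0.85) − (-0.25)(-0.25) = 0.6175
det(I−A) = Σ_j (I−A)_1j·C_1j = (0.80)(0.7850) + (-0.25)(0.2825) + (-0.20)(0.2925) = 0.498875
adj(I−A) = Cᵀ =
  [ 0.7850   0.2675   0.2075]
  [ 0.2825   0.7000   0.1700]
  [ 0.2925   0.1950   0.6175]
(I − A)⁻¹ = adj(I−A) / det(I−A) ≈
  [   1.5735     0.5362     0.4159]
  [   0.5663     1.4032     0.3408]
  [   0.5863     0.3909     1.2378]
x = (I − A)⁻¹ d = adj(I−A)·d / det(I−A), with det(I−A) = 0.498875:
  x_1 = (0.7850·30 + 0.2675·85 + 0.2075·135) / 0.498875 = 74.30 / 0.498875 ≈ 148.94
  x_2 = (0.2825·30 + 0.7000·85 + 0.1700·135) / 0.498875 = 90.925 / 0.498875 ≈ 182.26
  x_3 = (0.2925·30 + 0.1950·85 + 0.6175·135) / 0.498875 = 108.7125 / 0.498875 ≈ 217.92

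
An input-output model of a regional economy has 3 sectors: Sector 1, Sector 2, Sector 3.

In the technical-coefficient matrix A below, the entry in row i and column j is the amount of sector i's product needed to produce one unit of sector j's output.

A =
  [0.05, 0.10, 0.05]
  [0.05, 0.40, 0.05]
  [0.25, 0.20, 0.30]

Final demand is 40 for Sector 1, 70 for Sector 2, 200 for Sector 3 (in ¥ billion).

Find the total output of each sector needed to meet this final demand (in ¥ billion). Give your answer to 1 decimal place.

I − A =
  [   0.95    -0.10    -0.05]
  [  -0.05     0.60    -0.05]
  [  -0.25    -0.20     0.70]
Cofactors of I−A, C_ij = (−1)^(i+j)·(minor ij) (rows/columns in the sector order above):
  C_11 = (0.60)(0.70) − (-0.05)(-0.20) = 0.4100
  C_12 = −[(-0.05)(0.70) − (-0.05)(-0.25)] = 0.0475
  C_13 = (-0.05)(-0.20) − (0.60)(-0.25) = 0.1600
  C_21 = −[(-0.10)(0.70) − (-0.05)(-0.20)] = 0.0800
  C_22 = (0.95)(0.70) − (-0.05)(-0.25) = 0.6525
  C_23 = −[(0.95)(-0.20) − (-0.10)(-0.25)] = 0.2150
  C_31 = (-0.10)(-0.05) − (-0.05)(0.60) = 0.0350
  C_32 = −[(0.95)(-0.05) − (-0.05)(-0.05)] = 0.0500
  C_33 = (0.95)(0.60) − (-0.10)(-0.05) = 0.5650
det(I−A) = Σ_j (I−A)_1j·C_1j = (0.95)(0.4100) + (-0.10)(0.0475) + (-0.05)(0.1600) = 0.37675
adj(I−A) = Cᵀ =
  [ 0.4100   0.0800   0.0350]
  [ 0.0475   0.6525   0.0500]
  [ 0.1600   0.2150   0.5650]
(I − A)⁻¹ = adj(I−A) / det(I−A) ≈
  [   1.0883     0.2123     0.0929]
  [   0.1261     1.7319     0.1327]
  [   0.4247     0.5707     1.4997]
x = (I − A)⁻¹ d = adj(I−A)·d / det(I−A), with det(I−A) = 0.37675:
  x_1 = (0.4100·40 + 0.0800·70 + 0.0350·200) / 0.37675 = 29.00 / 0.37675 ≈ 77.0
  x_2 = (0.0475·40 + 0.6525·70 + 0.0500·200) / 0.37675 = 57.575 / 0.37675 ≈ 152.8
  x_3 = (0.1600·40 + 0.2150·70 + 0.5650·200) / 0.37675 = 134.45 / 0.37675 ≈ 356.9

x_1 = 77.0, x_2 = 152.8, x_3 = 356.9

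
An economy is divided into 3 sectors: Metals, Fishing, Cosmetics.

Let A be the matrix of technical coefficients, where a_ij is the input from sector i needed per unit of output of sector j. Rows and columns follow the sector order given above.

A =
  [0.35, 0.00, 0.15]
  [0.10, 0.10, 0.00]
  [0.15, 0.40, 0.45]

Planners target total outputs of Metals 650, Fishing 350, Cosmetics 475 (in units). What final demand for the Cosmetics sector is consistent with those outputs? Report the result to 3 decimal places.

d_3 = 23.750

I − A =
  [   0.65     0.00    -0.15]
  [  -0.10     0.90     0.00]
  [  -0.15    -0.40     0.55]
d = (I − A) x:
  d_1 = (+0.65)·650 + (+0.00)·350 + (-0.15)·475 = 351.250
  d_2 = (-0.10)·650 + (+0.90)·350 + (+0.00)·475 = 250.000
  d_3 = (-0.15)·650 + (-0.40)·350 + (+0.55)·475 = 23.750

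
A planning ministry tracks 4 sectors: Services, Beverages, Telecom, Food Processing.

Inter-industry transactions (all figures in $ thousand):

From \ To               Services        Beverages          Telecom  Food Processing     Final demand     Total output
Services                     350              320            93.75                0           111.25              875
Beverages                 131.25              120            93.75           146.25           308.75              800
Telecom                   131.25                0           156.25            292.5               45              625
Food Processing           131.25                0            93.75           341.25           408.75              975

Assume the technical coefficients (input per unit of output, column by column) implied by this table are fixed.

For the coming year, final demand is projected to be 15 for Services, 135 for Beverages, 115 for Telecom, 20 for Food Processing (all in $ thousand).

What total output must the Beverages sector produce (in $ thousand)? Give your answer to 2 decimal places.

Technical coefficients a_ij = z_ij / X_j:
  a_SS = 350/875 = 0.40, a_BS = 131.25/875 = 0.15, a_TS = 131.25/875 = 0.15, a_FS = 131.25/875 = 0.15
  a_SB = 320/800 = 0.40, a_BB = 120/800 = 0.15, a_TB = 0/800 = 0.00, a_FB = 0/800 = 0.00
  a_ST = 93.75/625 = 0.15, a_BT = 93.75/625 = 0.15, a_TT = 156.25/625 = 0.25, a_FT = 93.75/625 = 0.15
  a_SF = 0/975 = 0.00, a_BF = 146.25/975 = 0.15, a_TF = 292.5/975 = 0.30, a_FF = 341.25/975 = 0.35
I − A =
  [   0.60    -0.40    -0.15     0.00]
  [  -0.15     0.85    -0.15    -0.15]
  [  -0.15     0.00     0.75    -0.30]
  [  -0.15     0.00    -0.15     0.65]
Compute the cofactors C_ij = (−1)^(i+j)·(3×3 minor ij) of I−A; the adjugate is their transpose:
adj(I−A) = Cᵀ =
  [ 0.376125   0.177000   0.130875   0.101250]
  [ 0.108000   0.244125   0.090000   0.097875]
  [ 0.121125   0.057000   0.283500   0.144000]
  [ 0.114750   0.054000   0.095625   0.309375]
det(I−A) = Σ_j (I−A)_1j·C_1j = (0.60)(0.376125) + (-0.40)(0.108000) + (-0.15)(0.121125) + (0.00)(0.114750) = 0.16430625
(I − A)⁻¹ = adj(I−A) / det(I−A) ≈
  [   2.2892     1.0773     0.7965     0.6162]
  [   0.6573     1.4858     0.5478     0.5957]
  [   0.7372     0.3469     1.7254     0.8764]
  [   0.6984     0.3287     0.5820     1.8829]
x = (I − A)⁻¹ d = adj(I−A)·d / det(I−A), with det(I−A) = 0.16430625:
  x_S = (0.376125·15 + 0.177000·135 + 0.130875·115 + 0.101250·20) / 0.16430625 = 46.6125 / 0.16430625 ≈ 283.69
  x_B = (0.108000·15 + 0.244125·135 + 0.090000·115 + 0.097875·20) / 0.16430625 = 46.884375 / 0.16430625 ≈ 285.35
  x_T = (0.121125·15 + 0.057000·135 + 0.283500·115 + 0.144000·20) / 0.16430625 = 44.994375 / 0.16430625 ≈ 273.84
  x_F = (0.114750·15 + 0.054000·135 + 0.095625·115 + 0.309375·20) / 0.16430625 = 26.195625 / 0.16430625 ≈ 159.43

x_B = 285.35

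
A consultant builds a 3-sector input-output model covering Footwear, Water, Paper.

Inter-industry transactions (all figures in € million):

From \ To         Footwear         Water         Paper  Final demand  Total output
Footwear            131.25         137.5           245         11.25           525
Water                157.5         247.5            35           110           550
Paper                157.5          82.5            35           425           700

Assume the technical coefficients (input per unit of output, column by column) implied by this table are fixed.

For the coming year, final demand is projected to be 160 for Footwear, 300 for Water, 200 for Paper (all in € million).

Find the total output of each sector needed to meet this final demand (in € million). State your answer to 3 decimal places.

x_F = 884.963, x_W = 1088.328, x_P = 661.830

Technical coefficients a_ij = z_ij / X_j:
  a_FF = 131.25/525 = 0.25, a_WF = 157.5/525 = 0.30, a_PF = 157.5/525 = 0.30
  a_FW = 137.5/550 = 0.25, a_WW = 247.5/550 = 0.45, a_PW = 82.5/550 = 0.15
  a_FP = 245/700 = 0.35, a_WP = 35/700 = 0.05, a_PP = 35/700 = 0.05
I − A =
  [   0.75    -0.25    -0.35]
  [  -0.30     0.55    -0.05]
  [  -0.30    -0.15     0.95]
Cofactors of I−A, C_ij = (−1)^(i+j)·(minor ij) (rows/columns in the sector order above):
  C_11 = (0.55)(0.95) − (-0.05)(-0.15) = 0.5150
  C_12 = −[(-0.30)(0.95) − (-0.05)(-0.30)] = 0.3000
  C_13 = (-0.30)(-0.15) − (0.55)(-0.30) = 0.2100
  C_21 = −[(-0.25)(0.95) − (-0.35)(-0.15)] = 0.2900
  C_22 = (0.75)(0.95) − (-0.35)(-0.30) = 0.6075
  C_23 = −[(0.75)(-0.15) − (-0.25)(-0.30)] = 0.1875
  C_31 = (-0.25)(-0.05) − (-0.35)(0.55) = 0.2050
  C_32 = −[(0.75)(-0.05) − (-0.35)(-0.30)] = 0.1425
  C_33 = (0.75)(0.55) − (-0.25)(-0.30) = 0.3375
det(I−A) = Σ_j (I−A)_1j·C_1j = (0.75)(0.5150) + (-0.25)(0.3000) + (-0.35)(0.2100) = 0.23775
adj(I−A) = Cᵀ =
  [ 0.5150   0.2900   0.2050]
  [ 0.3000   0.6075   0.1425]
  [ 0.2100   0.1875   0.3375]
(I − A)⁻¹ = adj(I−A) / det(I−A) ≈
  [   2.1661     1.2198     0.8623]
  [   1.2618     2.5552     0.5994]
  [   0.8833     0.7886     1.4196]
x = (I − A)⁻¹ d = adj(I−A)·d / det(I−A), with det(I−A) = 0.23775:
  x_F = (0.5150·160 + 0.2900·300 + 0.2050·200) / 0.23775 = 210.40 / 0.23775 ≈ 884.963
  x_W = (0.3000·160 + 0.6075·300 + 0.1425·200) / 0.23775 = 258.75 / 0.23775 ≈ 1088.328
  x_P = (0.2100·160 + 0.1875·300 + 0.3375·200) / 0.23775 = 157.35 / 0.23775 ≈ 661.830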